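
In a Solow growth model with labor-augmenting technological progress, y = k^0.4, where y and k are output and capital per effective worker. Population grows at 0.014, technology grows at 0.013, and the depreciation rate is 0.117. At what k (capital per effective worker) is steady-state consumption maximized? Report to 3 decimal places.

The effective depreciation rate is n + g + δ = 0.014 + 0.013 + 0.117 = 0.144.
Maximizing c = f(k) − (n+g+δ)·k gives f'(k) = n+g+δ, i.e. 0.4·k^(0.4−1) = 0.144, so k_gold = (0.4/0.144)^(1/0.6) ≈ 5.4890.

k_gold ≈ 5.489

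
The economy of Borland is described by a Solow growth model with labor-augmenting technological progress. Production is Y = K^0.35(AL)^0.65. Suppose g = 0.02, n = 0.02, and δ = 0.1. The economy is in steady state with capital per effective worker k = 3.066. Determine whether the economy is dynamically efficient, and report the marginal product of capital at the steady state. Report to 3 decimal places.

dynamically efficient; MPK ≈ 0.169

The effective depreciation rate is n + g + δ = 0.02 + 0.02 + 0.1 = 0.14.
MPK = 0.35·k^(0.35−1) = 0.35·3.066^(-0.65) ≈ 0.1690.
MPK > 0.14, so the economy is dynamically efficient (under-saving).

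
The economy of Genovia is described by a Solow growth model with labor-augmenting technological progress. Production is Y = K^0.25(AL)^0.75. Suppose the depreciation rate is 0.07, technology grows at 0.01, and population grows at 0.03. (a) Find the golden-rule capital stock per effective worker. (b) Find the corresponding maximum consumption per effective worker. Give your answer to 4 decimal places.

(a) k_gold ≈ 2.9881; (b) c_gold ≈ 0.9861

Capital per effective worker breaks even when investment replaces (n + g + δ)·k; here n + g + δ = 0.11.
Maximizing c = f(k) − (n+g+δ)·k gives f'(k) = n+g+δ, i.e. 0.25·k^(0.25−1) = 0.11, so k_gold = (0.25/0.11)^(1/0.75) ≈ 2.9881.
y_gold = 2.9881^0.25 ≈ 1.3148; c_gold = y_gold − 0.11·k_gold ≈ 0.9861.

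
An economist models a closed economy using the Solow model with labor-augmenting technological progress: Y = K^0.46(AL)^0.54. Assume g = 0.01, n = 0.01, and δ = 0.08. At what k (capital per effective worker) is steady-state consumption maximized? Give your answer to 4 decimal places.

k_gold ≈ 16.8783

The effective depreciation rate is n + g + δ = 0.01 + 0.01 + 0.08 = 0.1.
At the golden rule the marginal product of capital equals n+g+δ: 0.46·k^(0.46−1) = 0.1. Solving, k_gold = (0.46/0.1)^(1/0.54) ≈ 16.8783.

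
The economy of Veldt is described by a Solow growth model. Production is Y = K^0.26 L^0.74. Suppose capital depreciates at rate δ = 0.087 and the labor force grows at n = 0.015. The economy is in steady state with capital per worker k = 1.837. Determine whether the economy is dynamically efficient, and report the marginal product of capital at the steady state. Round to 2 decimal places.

The effective depreciation rate is n + δ = 0.015 + 0.087 = 0.102.
MPK = 0.26·k^(0.26−1) = 0.26·1.837^(-0.74) ≈ 0.1658.
MPK > 0.102, so the economy is dynamically efficient (under-saving).

dynamically efficient; MPK ≈ 0.17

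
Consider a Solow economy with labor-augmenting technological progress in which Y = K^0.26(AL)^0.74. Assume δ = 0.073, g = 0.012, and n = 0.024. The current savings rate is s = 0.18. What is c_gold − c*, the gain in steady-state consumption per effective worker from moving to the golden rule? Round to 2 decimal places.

Δc ≈ 0.03

The effective depreciation rate is n + g + δ = 0.024 + 0.012 + 0.073 = 0.109.
Current steady state (s = 0.18): k* = (0.18/0.109)^(1/0.74) ≈ 1.9696, y* = 1.9696^0.26 ≈ 1.1927, c* = (1−0.18)·1.1927 ≈ 0.9780.
Golden rule sets MPK = n+g+δ: 0.26·k^(0.26−1) = 0.109, so k_gold = (0.26/0.109)^(1/0.74) ≈ 3.2374.
y_gold = 3.2374^0.26 ≈ 1.3572, c_gold = y_gold − 0.109·k_gold ≈ 1.0043.
Gain: Δc = 1.0043 − 0.9780 ≈ 0.0263.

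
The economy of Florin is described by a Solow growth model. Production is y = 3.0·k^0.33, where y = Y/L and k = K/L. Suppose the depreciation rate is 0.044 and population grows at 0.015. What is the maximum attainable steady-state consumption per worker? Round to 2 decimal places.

n + δ = 0.015 + 0.044 = 0.059.
Maximizing c = f(k) − (n+δ)·k gives f'(k) = n+δ, i.e. 0.33·3.0·k^(0.33−1) = 0.059, so k_gold = (0.33·3.0/0.059)^(1/0.67) ≈ 67.3030.
y_gold = 3.0·67.3030^0.33 ≈ 12.0330.
c_gold = y_gold − (n+δ)·k_gold = 12.0330 − 0.059·67.3030 ≈ 8.0621.

c_gold ≈ 8.06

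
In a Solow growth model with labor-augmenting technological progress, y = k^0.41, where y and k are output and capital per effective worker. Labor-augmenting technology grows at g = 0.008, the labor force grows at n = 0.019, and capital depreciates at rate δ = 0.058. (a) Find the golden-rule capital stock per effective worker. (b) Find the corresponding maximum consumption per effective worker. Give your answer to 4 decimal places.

n + g + δ = 0.019 + 0.008 + 0.058 = 0.085.
Maximizing c = f(k) − (n+g+δ)·k gives f'(k) = n+g+δ, i.e. 0.41·k^(0.41−1) = 0.085, so k_gold = (0.41/0.085)^(1/0.59) ≈ 14.3961.
y_gold = 14.3961^0.41 ≈ 2.9846; c_gold = y_gold − 0.085·k_gold ≈ 1.7609.

(a) k_gold ≈ 14.3961; (b) c_gold ≈ 1.7609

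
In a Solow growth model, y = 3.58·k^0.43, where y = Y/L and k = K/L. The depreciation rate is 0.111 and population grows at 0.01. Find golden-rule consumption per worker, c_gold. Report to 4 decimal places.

c_gold ≈ 13.9004

n + δ = 0.01 + 0.111 = 0.121.
Maximizing c = f(k) − (n+δ)·k gives f'(k) = n+δ, i.e. 0.43·3.58·k^(0.43−1) = 0.121, so k_gold = (0.43·3.58/0.121)^(1/0.57) ≈ 86.6633.
y_gold = 3.58·86.6633^0.43 ≈ 24.3867.
c_gold = y_gold − (n+δ)·k_gold = 24.3867 − 0.121·86.6633 ≈ 13.9004.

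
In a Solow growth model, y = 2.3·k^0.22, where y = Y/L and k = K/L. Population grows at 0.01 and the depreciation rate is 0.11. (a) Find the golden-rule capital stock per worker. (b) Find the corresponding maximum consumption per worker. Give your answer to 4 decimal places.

n + δ = 0.01 + 0.11 = 0.12.
Golden rule sets MPK = n+δ: 0.22·2.3·k^(0.22−1) = 0.12, so k_gold = (0.22·2.3/0.12)^(1/0.78) ≈ 6.3277.
y_gold = 2.3·6.3277^0.22 ≈ 3.4514; c_gold = y_gold − 0.12·k_gold ≈ 2.6921.

(a) k_gold ≈ 6.3277; (b) c_gold ≈ 2.6921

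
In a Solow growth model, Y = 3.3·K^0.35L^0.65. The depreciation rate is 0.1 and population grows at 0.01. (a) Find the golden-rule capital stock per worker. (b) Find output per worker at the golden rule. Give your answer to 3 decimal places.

(a) k_gold ≈ 37.244; (b) y_gold ≈ 11.705

Capital per worker breaks even when investment replaces (n + δ)·k; here n + δ = 0.11.
Setting f'(k) = n+δ gives 0.35·3.3·k^(0.35−1) = 0.11, hence k_gold = (0.35·3.3/0.11)^(1/0.65) ≈ 37.2444.
y_gold = 3.3·37.2444^0.35 ≈ 11.7054.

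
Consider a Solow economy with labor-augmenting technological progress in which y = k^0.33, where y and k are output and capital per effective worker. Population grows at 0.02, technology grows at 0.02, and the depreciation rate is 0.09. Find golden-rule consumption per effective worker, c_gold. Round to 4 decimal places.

c_gold ≈ 1.0601

Break-even investment rate: n + g + δ = 0.02 + 0.02 + 0.09 = 0.13.
Setting f'(k) = n+g+δ gives 0.33·k^(0.33−1) = 0.13, hence k_gold = (0.33/0.13)^(1/0.67) ≈ 4.0164.
y_gold = 4.0164^0.33 ≈ 1.5822.
c_gold = y_gold − (n+g+δ)·k_gold = 1.5822 − 0.13·4.0164 ≈ 1.0601.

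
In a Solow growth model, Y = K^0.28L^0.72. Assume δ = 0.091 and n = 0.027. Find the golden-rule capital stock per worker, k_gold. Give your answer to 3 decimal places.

k_gold ≈ 3.321

Capital per worker breaks even when investment replaces (n + δ)·k; here n + δ = 0.118.
Setting f'(k) = n+δ gives 0.28·k^(0.28−1) = 0.118, hence k_gold = (0.28/0.118)^(1/0.72) ≈ 3.3206.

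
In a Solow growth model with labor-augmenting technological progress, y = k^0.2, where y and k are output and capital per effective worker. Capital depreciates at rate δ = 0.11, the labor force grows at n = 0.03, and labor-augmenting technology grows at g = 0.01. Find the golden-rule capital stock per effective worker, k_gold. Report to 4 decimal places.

The effective depreciation rate is n + g + δ = 0.03 + 0.01 + 0.11 = 0.15.
Setting f'(k) = n+g+δ gives 0.2·k^(0.2−1) = 0.15, hence k_gold = (0.2/0.15)^(1/0.8) ≈ 1.4328.

k_gold ≈ 1.4328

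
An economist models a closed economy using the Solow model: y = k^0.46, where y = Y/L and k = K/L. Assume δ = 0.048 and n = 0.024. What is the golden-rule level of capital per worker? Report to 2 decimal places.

k_gold ≈ 31.01

The effective depreciation rate is n + δ = 0.024 + 0.048 = 0.072.
Setting f'(k) = n+δ gives 0.46·k^(0.46−1) = 0.072, hence k_gold = (0.46/0.072)^(1/0.54) ≈ 31.0119.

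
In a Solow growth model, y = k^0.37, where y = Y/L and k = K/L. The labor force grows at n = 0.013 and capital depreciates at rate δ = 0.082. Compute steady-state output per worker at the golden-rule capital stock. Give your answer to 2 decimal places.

Capital per worker breaks even when investment replaces (n + δ)·k; here n + δ = 0.095.
Setting f'(k) = n+δ gives 0.37·k^(0.37−1) = 0.095, hence k_gold = (0.37/0.095)^(1/0.63) ≈ 8.6550.
Output: y_gold = k_gold^0.37 = 8.6550^0.37 ≈ 2.2222.

y_gold ≈ 2.22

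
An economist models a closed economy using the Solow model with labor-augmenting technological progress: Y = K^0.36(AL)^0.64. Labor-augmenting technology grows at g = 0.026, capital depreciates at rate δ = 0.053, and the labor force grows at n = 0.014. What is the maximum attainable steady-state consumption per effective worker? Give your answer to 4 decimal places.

c_gold ≈ 1.3703

The effective depreciation rate is n + g + δ = 0.014 + 0.026 + 0.053 = 0.093.
Golden rule sets MPK = n+g+δ: 0.36·k^(0.36−1) = 0.093, so k_gold = (0.36/0.093)^(1/0.64) ≈ 8.2883.
y_gold = 8.2883^0.36 ≈ 2.1412.
c_gold = y_gold − (n+g+δ)·k_gold = 2.1412 − 0.093·8.2883 ≈ 1.3703.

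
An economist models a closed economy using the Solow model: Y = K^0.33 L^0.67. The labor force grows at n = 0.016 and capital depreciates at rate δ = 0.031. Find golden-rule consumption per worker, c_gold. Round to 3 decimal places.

Capital per worker breaks even when investment replaces (n + δ)·k; here n + δ = 0.047.
At the golden rule the marginal product of capital equals n+δ: 0.33·k^(0.33−1) = 0.047. Solving, k_gold = (0.33/0.047)^(1/0.67) ≈ 18.3361.
y_gold = 18.3361^0.33 ≈ 2.6115.
c_gold = y_gold − (n+δ)·k_gold = 2.6115 − 0.047·18.3361 ≈ 1.7497.

c_gold ≈ 1.750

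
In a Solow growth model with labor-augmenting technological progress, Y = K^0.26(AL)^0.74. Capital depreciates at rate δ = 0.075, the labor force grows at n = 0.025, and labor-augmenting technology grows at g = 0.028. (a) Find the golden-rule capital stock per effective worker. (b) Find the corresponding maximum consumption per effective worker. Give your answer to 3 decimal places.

(a) k_gold ≈ 2.606; (b) c_gold ≈ 0.949

Capital per effective worker breaks even when investment replaces (n + g + δ)·k; here n + g + δ = 0.128.
Setting f'(k) = n+g+δ gives 0.26·k^(0.26−1) = 0.128, hence k_gold = (0.26/0.128)^(1/0.74) ≈ 2.6055.
y_gold = 2.6055^0.26 ≈ 1.2827; c_gold = y_gold − 0.128·k_gold ≈ 0.9492.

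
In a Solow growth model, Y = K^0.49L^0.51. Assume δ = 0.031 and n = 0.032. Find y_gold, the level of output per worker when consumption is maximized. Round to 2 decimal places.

y_gold ≈ 7.18

n + δ = 0.032 + 0.031 = 0.063.
Maximizing c = f(k) − (n+δ)·k gives f'(k) = n+δ, i.e. 0.49·k^(0.49−1) = 0.063, so k_gold = (0.49/0.063)^(1/0.51) ≈ 55.8182.
Output: y_gold = k_gold^0.49 = 55.8182^0.49 ≈ 7.1766.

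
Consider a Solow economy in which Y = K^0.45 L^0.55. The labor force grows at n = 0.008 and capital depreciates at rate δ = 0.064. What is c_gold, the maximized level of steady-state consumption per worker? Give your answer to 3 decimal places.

n + δ = 0.008 + 0.064 = 0.072.
At the golden rule the marginal product of capital equals n+δ: 0.45·k^(0.45−1) = 0.072. Solving, k_gold = (0.45/0.072)^(1/0.55) ≈ 27.9933.
y_gold = 27.9933^0.45 ≈ 4.4789.
c_gold = y_gold − (n+δ)·k_gold = 4.4789 − 0.072·27.9933 ≈ 2.4634.

c_gold ≈ 2.463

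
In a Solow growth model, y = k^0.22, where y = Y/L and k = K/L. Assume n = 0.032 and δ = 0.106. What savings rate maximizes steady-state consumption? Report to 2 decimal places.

Break-even investment rate: n + δ = 0.032 + 0.106 = 0.138.
At the golden rule MPK = n+δ, and in any Cobb-Douglas steady state s = (n+δ)·k/y = MPK·k/y = capital's share 0.22.

s_gold = 0.22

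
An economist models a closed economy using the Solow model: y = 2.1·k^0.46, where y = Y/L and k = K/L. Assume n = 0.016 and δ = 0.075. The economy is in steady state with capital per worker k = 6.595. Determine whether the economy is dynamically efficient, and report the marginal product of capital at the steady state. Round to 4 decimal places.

n + δ = 0.016 + 0.075 = 0.091.
MPK = 0.46·2.1·k^(0.46−1) = 0.46·2.1·6.595^(-0.54) ≈ 0.3488.
MPK > 0.091, so the economy is dynamically efficient (under-saving).

dynamically efficient; MPK ≈ 0.3488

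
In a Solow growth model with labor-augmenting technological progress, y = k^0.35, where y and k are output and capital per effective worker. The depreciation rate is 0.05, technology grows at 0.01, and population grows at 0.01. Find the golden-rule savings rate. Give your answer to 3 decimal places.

Capital per effective worker breaks even when investment replaces (n + g + δ)·k; here n + g + δ = 0.07.
At the golden rule MPK = n+g+δ, and in any Cobb-Douglas steady state s = (n+g+δ)·k/y = MPK·k/y = capital's share 0.35.

s_gold = 0.350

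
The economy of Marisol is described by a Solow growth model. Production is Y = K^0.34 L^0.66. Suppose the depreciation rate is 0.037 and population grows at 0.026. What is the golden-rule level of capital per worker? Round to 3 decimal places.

Break-even investment rate: n + δ = 0.026 + 0.037 = 0.063.
At the golden rule the marginal product of capital equals n+δ: 0.34·k^(0.34−1) = 0.063. Solving, k_gold = (0.34/0.063)^(1/0.66) ≈ 12.8618.

k_gold ≈ 12.862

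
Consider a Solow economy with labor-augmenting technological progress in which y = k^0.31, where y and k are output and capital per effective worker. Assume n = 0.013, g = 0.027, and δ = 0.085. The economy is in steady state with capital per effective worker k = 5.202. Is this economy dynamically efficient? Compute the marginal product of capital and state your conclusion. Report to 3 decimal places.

Capital per effective worker breaks even when investment replaces (n + g + δ)·k; here n + g + δ = 0.125.
MPK = 0.31·k^(0.31−1) = 0.31·5.202^(-0.69) ≈ 0.0994.
MPK < 0.125, so the economy is dynamically inefficient (over-saving).

dynamically inefficient; MPK ≈ 0.099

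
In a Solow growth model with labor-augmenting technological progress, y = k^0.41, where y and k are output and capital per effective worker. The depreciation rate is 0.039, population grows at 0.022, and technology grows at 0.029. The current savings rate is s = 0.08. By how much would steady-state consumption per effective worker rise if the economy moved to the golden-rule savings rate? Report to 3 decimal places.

Δc ≈ 0.845

n + g + δ = 0.022 + 0.029 + 0.039 = 0.09.
Current steady state (s = 0.08): k* = (0.08/0.09)^(1/0.59) ≈ 0.8190, y* = 0.8190^0.41 ≈ 0.9214, c* = (1−0.08)·0.9214 ≈ 0.8477.
At the golden rule the marginal product of capital equals n+g+δ: 0.41·k^(0.41−1) = 0.09. Solving, k_gold = (0.41/0.09)^(1/0.59) ≈ 13.0669.
y_gold = 13.0669^0.41 ≈ 2.8683, c_gold = y_gold − 0.09·k_gold ≈ 1.6923.
Gain: Δc = 1.6923 − 0.8477 ≈ 0.8446.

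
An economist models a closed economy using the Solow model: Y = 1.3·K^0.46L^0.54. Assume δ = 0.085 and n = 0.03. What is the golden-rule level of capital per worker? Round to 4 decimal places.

The effective depreciation rate is n + δ = 0.03 + 0.085 = 0.115.
Setting f'(k) = n+δ gives 0.46·1.3·k^(0.46−1) = 0.115, hence k_gold = (0.46·1.3/0.115)^(1/0.54) ≈ 21.1803.

k_gold ≈ 21.1803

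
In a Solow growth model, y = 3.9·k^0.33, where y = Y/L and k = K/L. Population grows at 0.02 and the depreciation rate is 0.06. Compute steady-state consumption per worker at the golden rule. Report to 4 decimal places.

Capital per worker breaks even when investment replaces (n + δ)·k; here n + δ = 0.08.
Golden rule sets MPK = n+δ: 0.33·3.9·k^(0.33−1) = 0.08, so k_gold = (0.33·3.9/0.08)^(1/0.67) ≈ 63.2018.
y_gold = 3.9·63.2018^0.33 ≈ 15.3216.
c_gold = y_gold − (n+δ)·k_gold = 15.3216 − 0.08·63.2018 ≈ 10.2655.

c_gold ≈ 10.2655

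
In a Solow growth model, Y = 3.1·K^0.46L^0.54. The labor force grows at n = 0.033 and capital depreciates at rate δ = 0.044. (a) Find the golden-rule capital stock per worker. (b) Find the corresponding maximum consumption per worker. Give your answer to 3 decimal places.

(a) k_gold ≈ 222.567; (b) c_gold ≈ 20.118

Capital per worker breaks even when investment replaces (n + δ)·k; here n + δ = 0.077.
Golden rule sets MPK = n+δ: 0.46·3.1·k^(0.46−1) = 0.077, so k_gold = (0.46·3.1/0.077)^(1/0.54) ≈ 222.5670.
y_gold = 3.1·222.5670^0.46 ≈ 37.2558; c_gold = y_gold − 0.077·k_gold ≈ 20.1181.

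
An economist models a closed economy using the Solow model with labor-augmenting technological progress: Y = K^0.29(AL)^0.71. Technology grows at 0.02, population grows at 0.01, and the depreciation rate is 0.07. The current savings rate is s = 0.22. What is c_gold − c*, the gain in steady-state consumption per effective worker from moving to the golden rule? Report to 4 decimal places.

Δc ≈ 0.0204

n + g + δ = 0.01 + 0.02 + 0.07 = 0.1.
Current steady state (s = 0.22): k* = (0.22/0.1)^(1/0.71) ≈ 3.0359, y* = 3.0359^0.29 ≈ 1.3799, c* = (1−0.22)·1.3799 ≈ 1.0764.
Setting f'(k) = n+g+δ gives 0.29·k^(0.29−1) = 0.1, hence k_gold = (0.29/0.1)^(1/0.71) ≈ 4.4799.
y_gold = 4.4799^0.29 ≈ 1.5448, c_gold = y_gold − 0.1·k_gold ≈ 1.0968.
Gain: Δc = 1.0968 − 1.0764 ≈ 0.0204.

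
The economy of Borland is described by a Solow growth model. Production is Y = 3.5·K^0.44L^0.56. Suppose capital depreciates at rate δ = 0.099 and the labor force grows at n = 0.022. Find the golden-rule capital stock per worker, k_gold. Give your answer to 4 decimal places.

The effective depreciation rate is n + δ = 0.022 + 0.099 = 0.121.
At the golden rule the marginal product of capital equals n+δ: 0.44·3.5·k^(0.44−1) = 0.121. Solving, k_gold = (0.44·3.5/0.121)^(1/0.56) ≈ 93.9165.

k_gold ≈ 93.9165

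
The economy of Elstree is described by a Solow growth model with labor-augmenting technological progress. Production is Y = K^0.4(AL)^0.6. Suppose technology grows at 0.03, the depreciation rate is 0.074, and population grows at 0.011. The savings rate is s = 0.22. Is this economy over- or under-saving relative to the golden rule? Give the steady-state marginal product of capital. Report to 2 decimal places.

n + g + δ = 0.011 + 0.03 + 0.074 = 0.115.
Steady-state k*: s·k^0.4 = 0.115·k gives k* = (0.22/0.115)^(1/0.6) ≈ 2.9481.
MPK = 0.4·2.9481^(-0.6) ≈ 0.2091.
MPK > n+g+δ = 0.115, so the economy is dynamically efficient (under-saving).

under-saving; MPK ≈ 0.21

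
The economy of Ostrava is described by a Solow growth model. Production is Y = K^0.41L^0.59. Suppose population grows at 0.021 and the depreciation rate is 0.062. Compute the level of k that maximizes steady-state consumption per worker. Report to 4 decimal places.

The effective depreciation rate is n + δ = 0.021 + 0.062 = 0.083.
Golden rule sets MPK = n+δ: 0.41·k^(0.41−1) = 0.083, so k_gold = (0.41/0.083)^(1/0.59) ≈ 14.9890.

k_gold ≈ 14.9890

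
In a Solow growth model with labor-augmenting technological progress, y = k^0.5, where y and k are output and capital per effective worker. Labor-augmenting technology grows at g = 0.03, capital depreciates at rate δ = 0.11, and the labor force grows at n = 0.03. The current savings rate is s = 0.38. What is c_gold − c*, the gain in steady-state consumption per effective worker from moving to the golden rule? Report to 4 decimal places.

Break-even investment rate: n + g + δ = 0.03 + 0.03 + 0.11 = 0.17.
Current steady state (s = 0.38): k* = (0.38/0.17)^(1/0.5) ≈ 4.9965, y* = 4.9965^0.5 ≈ 2.2353, c* = (1−0.38)·2.2353 ≈ 1.3859.
At the golden rule the marginal product of capital equals n+g+δ: 0.5·k^(0.5−1) = 0.17. Solving, k_gold = (0.5/0.17)^(1/0.5) ≈ 8.6505.
y_gold = 8.6505^0.5 ≈ 2.9412, c_gold = y_gold − 0.17·k_gold ≈ 1.4706.
Gain: Δc = 1.4706 − 1.3859 ≈ 0.0847.

Δc ≈ 0.0847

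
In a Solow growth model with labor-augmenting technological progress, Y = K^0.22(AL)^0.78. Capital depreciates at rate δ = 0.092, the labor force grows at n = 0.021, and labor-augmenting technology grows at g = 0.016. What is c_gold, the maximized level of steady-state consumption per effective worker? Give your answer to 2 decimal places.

c_gold ≈ 0.91

The effective depreciation rate is n + g + δ = 0.021 + 0.016 + 0.092 = 0.129.
At the golden rule the marginal product of capital equals n+g+δ: 0.22·k^(0.22−1) = 0.129. Solving, k_gold = (0.22/0.129)^(1/0.78) ≈ 1.9825.
y_gold = 1.9825^0.22 ≈ 1.1625.
c_gold = y_gold − (n+g+δ)·k_gold = 1.1625 − 0.129·1.9825 ≈ 0.9067.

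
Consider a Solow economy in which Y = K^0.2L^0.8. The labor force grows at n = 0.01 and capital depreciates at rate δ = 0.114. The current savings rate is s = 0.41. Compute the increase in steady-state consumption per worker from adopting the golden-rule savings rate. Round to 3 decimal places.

Δc ≈ 0.106

Break-even investment rate: n + δ = 0.01 + 0.114 = 0.124.
Current steady state (s = 0.41): k* = (0.41/0.124)^(1/0.8) ≈ 4.4586, y* = 4.4586^0.2 ≈ 1.3485, c* = (1−0.41)·1.3485 ≈ 0.7956.
Setting f'(k) = n+δ gives 0.2·k^(0.2−1) = 0.124, hence k_gold = (0.2/0.124)^(1/0.8) ≈ 1.8177.
y_gold = 1.8177^0.2 ≈ 1.1269, c_gold = y_gold − 0.124·k_gold ≈ 0.9016.
Gain: Δc = 0.9016 − 0.7956 ≈ 0.1060.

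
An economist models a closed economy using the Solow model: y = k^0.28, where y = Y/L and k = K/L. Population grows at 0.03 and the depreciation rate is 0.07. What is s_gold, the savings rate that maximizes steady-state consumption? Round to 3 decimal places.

s_gold = 0.280

The effective depreciation rate is n + δ = 0.03 + 0.07 = 0.1.
At the golden rule MPK = n+δ, and in any Cobb-Douglas steady state s = (n+δ)·k/y = MPK·k/y = capital's share 0.28.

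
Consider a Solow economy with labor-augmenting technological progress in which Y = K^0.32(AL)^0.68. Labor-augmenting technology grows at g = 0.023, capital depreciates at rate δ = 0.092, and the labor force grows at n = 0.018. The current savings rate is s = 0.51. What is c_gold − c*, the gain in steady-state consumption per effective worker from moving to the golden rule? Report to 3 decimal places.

Δc ≈ 0.106

Capital per effective worker breaks even when investment replaces (n + g + δ)·k; here n + g + δ = 0.133.
Current steady state (s = 0.51): k* = (0.51/0.133)^(1/0.68) ≈ 7.2179, y* = 7.2179^0.32 ≈ 1.8823, c* = (1−0.51)·1.8823 ≈ 0.9223.
At the golden rule the marginal product of capital equals n+g+δ: 0.32·k^(0.32−1) = 0.133. Solving, k_gold = (0.32/0.133)^(1/0.68) ≈ 3.6369.
y_gold = 3.6369^0.32 ≈ 1.5116, c_gold = y_gold − 0.133·k_gold ≈ 1.0279.
Gain: Δc = 1.0279 − 0.9223 ≈ 0.1056.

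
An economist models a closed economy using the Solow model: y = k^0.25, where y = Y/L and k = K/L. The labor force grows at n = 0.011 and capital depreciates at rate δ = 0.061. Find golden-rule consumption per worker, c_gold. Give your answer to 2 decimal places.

Capital per worker breaks even when investment replaces (n + δ)·k; here n + δ = 0.072.
At the golden rule the marginal product of capital equals n+δ: 0.25·k^(0.25−1) = 0.072. Solving, k_gold = (0.25/0.072)^(1/0.75) ≈ 5.2579.
y_gold = 5.2579^0.25 ≈ 1.5143.
c_gold = y_gold − (n+δ)·k_gold = 1.5143 − 0.072·5.2579 ≈ 1.1357.

c_gold ≈ 1.14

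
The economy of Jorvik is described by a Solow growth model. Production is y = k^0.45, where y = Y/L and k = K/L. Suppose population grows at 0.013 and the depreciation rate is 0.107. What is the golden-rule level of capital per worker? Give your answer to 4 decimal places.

n + δ = 0.013 + 0.107 = 0.12.
Setting f'(k) = n+δ gives 0.45·k^(0.45−1) = 0.12, hence k_gold = (0.45/0.12)^(1/0.55) ≈ 11.0584.

k_gold ≈ 11.0584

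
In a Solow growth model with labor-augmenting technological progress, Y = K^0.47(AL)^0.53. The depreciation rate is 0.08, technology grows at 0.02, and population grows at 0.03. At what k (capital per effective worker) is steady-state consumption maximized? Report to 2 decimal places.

The effective depreciation rate is n + g + δ = 0.03 + 0.02 + 0.08 = 0.13.
Setting f'(k) = n+g+δ gives 0.47·k^(0.47−1) = 0.13, hence k_gold = (0.47/0.13)^(1/0.53) ≈ 11.3011.

k_gold ≈ 11.30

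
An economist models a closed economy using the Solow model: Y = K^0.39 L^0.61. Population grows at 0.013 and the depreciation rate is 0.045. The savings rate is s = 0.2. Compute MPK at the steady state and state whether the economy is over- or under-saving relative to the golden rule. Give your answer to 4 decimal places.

Capital per worker breaks even when investment replaces (n + δ)·k; here n + δ = 0.058.
Steady-state k*: s·k^0.39 = 0.058·k gives k* = (0.2/0.058)^(1/0.61) ≈ 7.6088.
MPK = 0.39·7.6088^(-0.61) ≈ 0.1131.
MPK > n+δ = 0.058, so the economy is dynamically efficient (under-saving).

under-saving; MPK ≈ 0.1131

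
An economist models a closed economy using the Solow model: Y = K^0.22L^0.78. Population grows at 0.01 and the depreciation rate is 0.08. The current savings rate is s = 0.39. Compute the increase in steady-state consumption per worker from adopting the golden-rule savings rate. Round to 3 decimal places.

The effective depreciation rate is n + δ = 0.01 + 0.08 = 0.09.
Current steady state (s = 0.39): k* = (0.39/0.09)^(1/0.78) ≈ 6.5530, y* = 6.5530^0.22 ≈ 1.5122, c* = (1−0.39)·1.5122 ≈ 0.9225.
Maximizing c = f(k) − (n+δ)·k gives f'(k) = n+δ, i.e. 0.22·k^(0.22−1) = 0.09, so k_gold = (0.22/0.09)^(1/0.78) ≈ 3.1453.
y_gold = 3.1453^0.22 ≈ 1.2867, c_gold = y_gold − 0.09·k_gold ≈ 1.0036.
Gain: Δc = 1.0036 − 0.9225 ≈ 0.0812.

Δc ≈ 0.081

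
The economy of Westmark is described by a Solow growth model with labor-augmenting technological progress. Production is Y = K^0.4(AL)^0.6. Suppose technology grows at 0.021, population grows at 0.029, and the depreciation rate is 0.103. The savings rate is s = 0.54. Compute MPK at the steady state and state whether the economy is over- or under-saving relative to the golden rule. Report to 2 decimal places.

over-saving; MPK ≈ 0.11

Capital per effective worker breaks even when investment replaces (n + g + δ)·k; here n + g + δ = 0.153.
Steady-state k*: s·k^0.4 = 0.153·k gives k* = (0.54/0.153)^(1/0.6) ≈ 8.1816.
MPK = 0.4·8.1816^(-0.6) ≈ 0.1133.
MPK < n+g+δ = 0.153, so the economy is dynamically inefficient (over-saving).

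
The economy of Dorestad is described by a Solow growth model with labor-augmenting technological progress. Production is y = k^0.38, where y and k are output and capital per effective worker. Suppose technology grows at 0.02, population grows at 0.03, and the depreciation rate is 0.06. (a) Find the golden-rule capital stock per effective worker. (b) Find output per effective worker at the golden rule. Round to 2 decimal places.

(a) k_gold ≈ 7.39; (b) y_gold ≈ 2.14

The effective depreciation rate is n + g + δ = 0.03 + 0.02 + 0.06 = 0.11.
Maximizing c = f(k) − (n+g+δ)·k gives f'(k) = n+g+δ, i.e. 0.38·k^(0.38−1) = 0.11, so k_gold = (0.38/0.11)^(1/0.62) ≈ 7.3854.
y_gold = 7.3854^0.38 ≈ 2.1379.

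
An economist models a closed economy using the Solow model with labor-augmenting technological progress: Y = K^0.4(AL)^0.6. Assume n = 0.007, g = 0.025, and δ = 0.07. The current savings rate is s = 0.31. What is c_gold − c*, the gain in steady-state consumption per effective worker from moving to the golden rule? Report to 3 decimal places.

Δc ≈ 0.044

The effective depreciation rate is n + g + δ = 0.007 + 0.025 + 0.07 = 0.102.
Current steady state (s = 0.31): k* = (0.31/0.102)^(1/0.6) ≈ 6.3768, y* = 6.3768^0.4 ≈ 2.0982, c* = (1−0.31)·2.0982 ≈ 1.4477.
At the golden rule the marginal product of capital equals n+g+δ: 0.4·k^(0.4−1) = 0.102. Solving, k_gold = (0.4/0.102)^(1/0.6) ≈ 9.7521.
y_gold = 9.7521^0.4 ≈ 2.4868, c_gold = y_gold − 0.102·k_gold ≈ 1.4921.
Gain: Δc = 1.4921 − 1.4477 ≈ 0.0443.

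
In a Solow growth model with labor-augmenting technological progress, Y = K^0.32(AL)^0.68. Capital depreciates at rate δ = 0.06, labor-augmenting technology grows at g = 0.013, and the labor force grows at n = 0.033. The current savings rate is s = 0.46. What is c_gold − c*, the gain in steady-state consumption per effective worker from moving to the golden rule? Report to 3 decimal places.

Break-even investment rate: n + g + δ = 0.033 + 0.013 + 0.06 = 0.106.
Current steady state (s = 0.46): k* = (0.46/0.106)^(1/0.68) ≈ 8.6582, y* = 8.6582^0.32 ≈ 1.9952, c* = (1−0.46)·1.9952 ≈ 1.0774.
At the golden rule the marginal product of capital equals n+g+δ: 0.32·k^(0.32−1) = 0.106. Solving, k_gold = (0.32/0.106)^(1/0.68) ≈ 5.0775.
y_gold = 5.0775^0.32 ≈ 1.6819, c_gold = y_gold − 0.106·k_gold ≈ 1.1437.
Gain: Δc = 1.1437 − 1.0774 ≈ 0.0663.

Δc ≈ 0.066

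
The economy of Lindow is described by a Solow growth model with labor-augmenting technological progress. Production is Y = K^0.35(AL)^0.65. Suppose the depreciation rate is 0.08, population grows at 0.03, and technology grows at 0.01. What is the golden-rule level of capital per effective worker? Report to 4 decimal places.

k_gold ≈ 5.1905

Capital per effective worker breaks even when investment replaces (n + g + δ)·k; here n + g + δ = 0.12.
Golden rule sets MPK = n+g+δ: 0.35·k^(0.35−1) = 0.12, so k_gold = (0.35/0.12)^(1/0.65) ≈ 5.1905.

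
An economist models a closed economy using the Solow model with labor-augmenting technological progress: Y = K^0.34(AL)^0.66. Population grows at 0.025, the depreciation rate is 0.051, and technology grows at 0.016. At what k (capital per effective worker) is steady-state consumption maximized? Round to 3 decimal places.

k_gold ≈ 7.247

The effective depreciation rate is n + g + δ = 0.025 + 0.016 + 0.051 = 0.092.
Maximizing c = f(k) − (n+g+δ)·k gives f'(k) = n+g+δ, i.e. 0.34·k^(0.34−1) = 0.092, so k_gold = (0.34/0.092)^(1/0.66) ≈ 7.2467.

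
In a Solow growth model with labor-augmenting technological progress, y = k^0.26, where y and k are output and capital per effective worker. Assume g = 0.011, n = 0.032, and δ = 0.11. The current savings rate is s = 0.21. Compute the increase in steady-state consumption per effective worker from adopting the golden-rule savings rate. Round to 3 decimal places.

Δc ≈ 0.009

n + g + δ = 0.032 + 0.011 + 0.11 = 0.153.
Current steady state (s = 0.21): k* = (0.21/0.153)^(1/0.74) ≈ 1.5341, y* = 1.5341^0.26 ≈ 1.1177, c* = (1−0.21)·1.1177 ≈ 0.8830.
Setting f'(k) = n+g+δ gives 0.26·k^(0.26−1) = 0.153, hence k_gold = (0.26/0.153)^(1/0.74) ≈ 2.0473.
y_gold = 2.0473^0.26 ≈ 1.2048, c_gold = y_gold − 0.153·k_gold ≈ 0.8915.
Gain: Δc = 0.8915 − 0.8830 ≈ 0.0086.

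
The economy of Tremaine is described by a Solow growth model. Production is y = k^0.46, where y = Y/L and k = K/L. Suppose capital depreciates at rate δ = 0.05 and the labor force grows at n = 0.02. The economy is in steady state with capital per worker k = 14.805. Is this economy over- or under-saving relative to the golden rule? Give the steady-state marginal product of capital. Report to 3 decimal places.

under-saving; MPK ≈ 0.107

n + δ = 0.02 + 0.05 = 0.07.
MPK = 0.46·k^(0.46−1) = 0.46·14.805^(-0.54) ≈ 0.1073.
MPK > 0.07, so the economy is dynamically efficient (under-saving).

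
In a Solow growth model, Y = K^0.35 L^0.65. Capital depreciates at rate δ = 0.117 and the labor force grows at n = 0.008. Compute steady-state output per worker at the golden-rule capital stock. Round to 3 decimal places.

The effective depreciation rate is n + δ = 0.008 + 0.117 = 0.125.
Maximizing c = f(k) − (n+δ)·k gives f'(k) = n+δ, i.e. 0.35·k^(0.35−1) = 0.125, so k_gold = (0.35/0.125)^(1/0.65) ≈ 4.8746.
Output: y_gold = k_gold^0.35 = 4.8746^0.35 ≈ 1.7409.

y_gold ≈ 1.741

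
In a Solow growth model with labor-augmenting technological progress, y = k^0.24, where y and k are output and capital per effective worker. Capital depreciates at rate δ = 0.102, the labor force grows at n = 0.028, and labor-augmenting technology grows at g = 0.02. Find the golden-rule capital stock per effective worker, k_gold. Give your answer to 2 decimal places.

k_gold ≈ 1.86

Capital per effective worker breaks even when investment replaces (n + g + δ)·k; here n + g + δ = 0.15.
At the golden rule the marginal product of capital equals n+g+δ: 0.24·k^(0.24−1) = 0.15. Solving, k_gold = (0.24/0.15)^(1/0.76) ≈ 1.8560.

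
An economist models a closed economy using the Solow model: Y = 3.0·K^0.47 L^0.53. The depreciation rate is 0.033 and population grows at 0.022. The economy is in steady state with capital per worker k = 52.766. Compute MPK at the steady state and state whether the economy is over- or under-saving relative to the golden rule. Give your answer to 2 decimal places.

The effective depreciation rate is n + δ = 0.022 + 0.033 = 0.055.
MPK = 0.47·3.0·k^(0.47−1) = 0.47·3.0·52.766^(-0.53) ≈ 0.1723.
MPK > 0.055, so the economy is dynamically efficient (under-saving).

under-saving; MPK ≈ 0.17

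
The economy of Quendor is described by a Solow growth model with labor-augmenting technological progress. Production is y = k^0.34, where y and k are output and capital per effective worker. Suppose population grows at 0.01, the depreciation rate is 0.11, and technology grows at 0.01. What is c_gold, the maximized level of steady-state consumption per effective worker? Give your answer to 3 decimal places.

c_gold ≈ 1.083

Capital per effective worker breaks even when investment replaces (n + g + δ)·k; here n + g + δ = 0.13.
Golden rule sets MPK = n+g+δ: 0.34·k^(0.34−1) = 0.13, so k_gold = (0.34/0.13)^(1/0.66) ≈ 4.2917.
y_gold = 4.2917^0.34 ≈ 1.6409.
c_gold = y_gold − (n+g+δ)·k_gold = 1.6409 − 0.13·4.2917 ≈ 1.0830.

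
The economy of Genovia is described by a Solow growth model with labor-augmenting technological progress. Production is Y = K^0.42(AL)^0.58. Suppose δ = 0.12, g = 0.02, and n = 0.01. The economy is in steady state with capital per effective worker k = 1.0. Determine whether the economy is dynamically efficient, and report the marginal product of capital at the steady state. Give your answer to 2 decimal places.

dynamically efficient; MPK ≈ 0.42

Capital per effective worker breaks even when investment replaces (n + g + δ)·k; here n + g + δ = 0.15.
MPK = 0.42·k^(0.42−1) = 0.42·1.0^(-0.58) ≈ 0.4200.
MPK > 0.15, so the economy is dynamically efficient (under-saving).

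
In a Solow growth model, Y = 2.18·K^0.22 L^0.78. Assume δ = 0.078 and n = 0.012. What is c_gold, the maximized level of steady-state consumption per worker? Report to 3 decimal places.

c_gold ≈ 2.726

The effective depreciation rate is n + δ = 0.012 + 0.078 = 0.09.
At the golden rule the marginal product of capital equals n+δ: 0.22·2.18·k^(0.22−1) = 0.09. Solving, k_gold = (0.22·2.18/0.09)^(1/0.78) ≈ 8.5425.
y_gold = 2.18·8.5425^0.22 ≈ 3.4947.
c_gold = y_gold − (n+δ)·k_gold = 3.4947 − 0.09·8.5425 ≈ 2.7258.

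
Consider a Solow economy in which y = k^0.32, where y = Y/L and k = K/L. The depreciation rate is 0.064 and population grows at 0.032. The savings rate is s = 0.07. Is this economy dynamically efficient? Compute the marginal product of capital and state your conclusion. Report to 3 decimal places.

dynamically efficient; MPK ≈ 0.439

The effective depreciation rate is n + δ = 0.032 + 0.064 = 0.096.
Steady-state k*: s·k^0.32 = 0.096·k gives k* = (0.07/0.096)^(1/0.68) ≈ 0.6285.
MPK = 0.32·0.6285^(-0.68) ≈ 0.4389.
MPK > n+δ = 0.096, so the economy is dynamically efficient (under-saving).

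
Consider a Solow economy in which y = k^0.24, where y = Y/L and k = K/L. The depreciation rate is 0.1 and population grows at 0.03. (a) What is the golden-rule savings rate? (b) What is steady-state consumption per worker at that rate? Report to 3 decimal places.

n + δ = 0.03 + 0.1 = 0.13.
For Cobb-Douglas, s_gold equals capital's share: s_gold = 0.24.
Golden rule sets MPK = n+δ: 0.24·k^(0.24−1) = 0.13, so k_gold = (0.24/0.13)^(1/0.76) ≈ 2.2405.
y_gold = 2.2405^0.24 ≈ 1.2136; c_gold = (1−0.24)·y_gold ≈ 0.9224.

(a) s_gold = 0.240; (b) c_gold ≈ 0.922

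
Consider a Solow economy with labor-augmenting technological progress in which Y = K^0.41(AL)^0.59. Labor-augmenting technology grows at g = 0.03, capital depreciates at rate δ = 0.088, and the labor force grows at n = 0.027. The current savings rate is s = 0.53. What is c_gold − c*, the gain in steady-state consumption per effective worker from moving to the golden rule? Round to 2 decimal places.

Break-even investment rate: n + g + δ = 0.027 + 0.03 + 0.088 = 0.145.
Current steady state (s = 0.53): k* = (0.53/0.145)^(1/0.59) ≈ 8.9967, y* = 8.9967^0.41 ≈ 2.4613, c* = (1−0.53)·2.4613 ≈ 1.1568.
Golden rule sets MPK = n+g+δ: 0.41·k^(0.41−1) = 0.145, so k_gold = (0.41/0.145)^(1/0.59) ≈ 5.8225.
y_gold = 5.8225^0.41 ≈ 2.0592, c_gold = y_gold − 0.145·k_gold ≈ 1.2149.
Gain: Δc = 1.2149 − 1.1568 ≈ 0.0581.

Δc ≈ 0.06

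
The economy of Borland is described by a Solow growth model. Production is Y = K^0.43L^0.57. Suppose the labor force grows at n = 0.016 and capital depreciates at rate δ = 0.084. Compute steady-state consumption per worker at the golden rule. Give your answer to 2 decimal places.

The effective depreciation rate is n + δ = 0.016 + 0.084 = 0.1.
Maximizing c = f(k) − (n+δ)·k gives f'(k) = n+δ, i.e. 0.43·k^(0.43−1) = 0.1, so k_gold = (0.43/0.1)^(1/0.57) ≈ 12.9225.
y_gold = 12.9225^0.43 ≈ 3.0052.
c_gold = y_gold − (n+δ)·k_gold = 3.0052 − 0.1·12.9225 ≈ 1.7130.

c_gold ≈ 1.71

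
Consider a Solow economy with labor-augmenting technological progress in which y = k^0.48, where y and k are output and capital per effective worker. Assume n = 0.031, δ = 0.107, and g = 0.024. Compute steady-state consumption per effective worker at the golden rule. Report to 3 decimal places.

c_gold ≈ 1.417

Break-even investment rate: n + g + δ = 0.031 + 0.024 + 0.107 = 0.162.
At the golden rule the marginal product of capital equals n+g+δ: 0.48·k^(0.48−1) = 0.162. Solving, k_gold = (0.48/0.162)^(1/0.52) ≈ 8.0754.
y_gold = 8.0754^0.48 ≈ 2.7255.
c_gold = y_gold − (n+g+δ)·k_gold = 2.7255 − 0.162·8.0754 ≈ 1.4172.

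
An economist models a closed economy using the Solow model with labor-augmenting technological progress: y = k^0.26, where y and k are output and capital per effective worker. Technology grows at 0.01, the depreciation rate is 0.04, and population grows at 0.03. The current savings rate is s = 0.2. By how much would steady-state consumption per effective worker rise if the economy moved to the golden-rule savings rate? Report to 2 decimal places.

The effective depreciation rate is n + g + δ = 0.03 + 0.01 + 0.04 = 0.08.
Current steady state (s = 0.2): k* = (0.2/0.08)^(1/0.74) ≈ 3.4495, y* = 3.4495^0.26 ≈ 1.3798, c* = (1−0.2)·1.3798 ≈ 1.1038.
Setting f'(k) = n+g+δ gives 0.26·k^(0.26−1) = 0.08, hence k_gold = (0.26/0.08)^(1/0.74) ≈ 4.9174.
y_gold = 4.9174^0.26 ≈ 1.5130, c_gold = y_gold − 0.08·k_gold ≈ 1.1197.
Gain: Δc = 1.1197 − 1.1038 ≈ 0.0158.

Δc ≈ 0.02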